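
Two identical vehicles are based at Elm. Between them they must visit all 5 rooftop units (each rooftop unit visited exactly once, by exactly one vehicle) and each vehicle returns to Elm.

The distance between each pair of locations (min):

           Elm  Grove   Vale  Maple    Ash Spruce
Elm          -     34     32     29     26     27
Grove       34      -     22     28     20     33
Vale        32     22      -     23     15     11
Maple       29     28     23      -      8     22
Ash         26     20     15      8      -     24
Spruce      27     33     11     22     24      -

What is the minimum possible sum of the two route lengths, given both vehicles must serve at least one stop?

Minimum combined distance: 157 min.

Try each way of splitting the stops between the two vehicles (each non-empty) and, for each split, find the best tour for each vehicle:
  {Grove} + {Vale, Maple, Ash, Spruce}: 68 + 90 = 158
  {Vale} + {Grove, Maple, Ash, Spruce}: 64 + 111 = 175
  {Grove, Vale} + {Maple, Ash, Spruce}: 88 + 83 = 171
  {Maple} + {Grove, Vale, Ash, Spruce}: 58 + 106 = 164
  {Grove, Maple} + {Vale, Ash, Spruce}: 91 + 79 = 170
  {Vale, Maple} + {Grove, Ash, Spruce}: 84 + 105 = 189
  … (15 splits in total)
  {Maple, Ash} + {Grove, Vale, Spruce}: 63 + 94 = 157  ← best
Best: vehicle 1 Elm → Maple → Ash → Elm = 63; vehicle 2 Elm → Grove → Vale → Spruce → Elm = 94; combined 157.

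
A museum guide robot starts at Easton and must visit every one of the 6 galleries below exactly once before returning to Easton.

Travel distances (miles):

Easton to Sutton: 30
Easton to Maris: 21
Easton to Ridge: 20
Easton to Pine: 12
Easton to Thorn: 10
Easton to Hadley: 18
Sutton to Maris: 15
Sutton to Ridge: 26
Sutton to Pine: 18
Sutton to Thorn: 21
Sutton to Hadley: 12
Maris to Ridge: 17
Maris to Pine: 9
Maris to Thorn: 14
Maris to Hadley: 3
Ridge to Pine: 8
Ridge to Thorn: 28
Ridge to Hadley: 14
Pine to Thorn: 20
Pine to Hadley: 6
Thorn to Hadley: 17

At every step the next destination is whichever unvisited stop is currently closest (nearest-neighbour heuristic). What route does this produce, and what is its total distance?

Total distance 97 miles via the nearest-neighbour route Easton → Thorn → Maris → Hadley → Pine → Ridge → Sutton → Easton.

From Easton: distances to unvisited — Thorn=10, Pine=12, Hadley=18, Ridge=20, Maris=21, Sutton=30. Nearest is Thorn (10).
From Thorn: distances to unvisited — Maris=14, Hadley=17, Pine=20, Sutton=21, Ridge=28. Nearest is Maris (14).
From Maris: distances to unvisited — Hadley=3, Pine=9, Sutton=15, Ridge=17. Nearest is Hadley (3).
From Hadley: distances to unvisited — Pine=6, Sutton=12, Ridge=14. Nearest is Pine (6).
From Pine: distances to unvisited — Ridge=8, Sutton=18. Nearest is Ridge (8).
From Ridge: distances to unvisited — Sutton=26. Nearest is Sutton (26).
Return Sutton→Easton: 30.
Total = 10 + 14 + 3 + 6 + 8 + 26 + 30 = 97.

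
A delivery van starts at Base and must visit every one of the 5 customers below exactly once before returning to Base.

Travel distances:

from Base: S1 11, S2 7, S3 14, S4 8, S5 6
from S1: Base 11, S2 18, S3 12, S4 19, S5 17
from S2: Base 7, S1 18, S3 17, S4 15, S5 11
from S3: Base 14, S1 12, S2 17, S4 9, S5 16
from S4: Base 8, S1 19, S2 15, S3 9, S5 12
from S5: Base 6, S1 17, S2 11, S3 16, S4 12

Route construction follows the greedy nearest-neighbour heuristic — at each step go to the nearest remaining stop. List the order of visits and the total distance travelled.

Nearest-neighbour total = 64; route Base → S5 → S2 → S4 → S3 → S1 → Base.

Base → [S5:6 / S2:7 / S4:8 / S1:11 / S3:14] → S5 (6)
S5 → [S2:11 / S4:12 / S3:16 / S1:17] → S2 (11)
S2 → [S4:15 / S3:17 / S1:18] → S4 (15)
S4 → [S3:9 / S1:19] → S3 (9)
S3 → [S1:12] → S1 (12)
Return S1→Base: 11.
Total = 6 + 11 + 15 + 9 + 12 + 11 = 64.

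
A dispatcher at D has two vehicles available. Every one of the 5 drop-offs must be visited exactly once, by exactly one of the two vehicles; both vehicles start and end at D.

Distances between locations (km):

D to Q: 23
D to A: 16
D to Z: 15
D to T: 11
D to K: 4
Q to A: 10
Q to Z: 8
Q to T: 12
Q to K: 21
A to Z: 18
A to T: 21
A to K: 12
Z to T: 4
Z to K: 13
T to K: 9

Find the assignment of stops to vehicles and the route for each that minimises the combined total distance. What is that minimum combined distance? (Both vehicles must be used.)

Check every non-empty split of the stops between the two vehicles; for each half take its own optimal tour:
  {Q} + {A, Z, T, K}: 46 + 49 = 95
  {A} + {Q, Z, T, K}: 32 + 48 = 80
  {Q, A} + {Z, T, K}: 49 + 32 = 81
  {Z} + {Q, A, T, K}: 30 + 49 = 79
  {Q, Z} + {A, T, K}: 46 + 48 = 94
  {A, Z} + {Q, T, K}: 49 + 48 = 97
  … (15 splits in total)
  {Q, A, Z, T} + {K}: 49 + 8 = 57  ← best
Best: vehicle 1 D → A → Q → Z → T → D = 49; vehicle 2 D → K → D = 8; combined 57.

Minimum combined distance: 57 km.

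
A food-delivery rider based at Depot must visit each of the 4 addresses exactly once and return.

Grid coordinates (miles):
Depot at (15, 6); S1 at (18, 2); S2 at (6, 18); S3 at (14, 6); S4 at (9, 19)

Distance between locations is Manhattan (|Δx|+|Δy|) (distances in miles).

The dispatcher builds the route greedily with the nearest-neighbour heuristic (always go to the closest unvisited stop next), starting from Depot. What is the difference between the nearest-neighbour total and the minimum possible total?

Depot: S3=1, S1=7, S4=19, S2=21 ⇒ S3
S3: S1=8, S4=18, S2=20 ⇒ S1
S1: S4=26, S2=28 ⇒ S4
S4: S2=4 ⇒ S2
NN route Depot → S3 → S1 → S4 → S2 → Depot costs 60.
Optimal: Depot → S1 → S2 → S4 → S3 → Depot costs 58 (by enumerating all 12 distinct tours).
Excess = 60 − 58 = 2.

The nearest-neighbour route is 2 miles longer than optimal.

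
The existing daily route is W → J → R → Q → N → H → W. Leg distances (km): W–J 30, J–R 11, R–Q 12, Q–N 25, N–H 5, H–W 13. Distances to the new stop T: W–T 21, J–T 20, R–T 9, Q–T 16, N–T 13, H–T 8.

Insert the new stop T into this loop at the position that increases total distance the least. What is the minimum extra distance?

+4 km — insert T between Q and N.

Insertion cost between consecutive stops i–j is d(i,T) + d(T,j) − d(i,j):
  between W and J: 21 + 20 − 30 = 11
  between J and R: 20 + 9 − 11 = 18
  between R and Q: 9 + 16 − 12 = 13
  between Q and N: 16 + 13 − 25 = 4
  between N and H: 13 + 8 − 5 = 16
  between H and W: 8 + 21 − 13 = 16
Cheapest insertion is between Q and N, adding 4.
New total = 96 + 4 = 100.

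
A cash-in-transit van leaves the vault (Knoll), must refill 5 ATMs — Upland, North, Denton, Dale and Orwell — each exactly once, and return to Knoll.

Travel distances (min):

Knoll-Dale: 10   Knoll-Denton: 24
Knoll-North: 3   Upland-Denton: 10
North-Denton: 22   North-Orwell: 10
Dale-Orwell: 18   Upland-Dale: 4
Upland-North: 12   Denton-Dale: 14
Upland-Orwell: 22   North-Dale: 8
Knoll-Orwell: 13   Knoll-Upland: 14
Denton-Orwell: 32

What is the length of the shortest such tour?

Minimum total distance: 69 min.

With 5 stops there are 5!/2 = 60 distinct round trips (a route and its reverse cost the same).
Knoll-Upland-North-Denton-Dale-Orwell-Knoll: 14+12+22+14+18+13 = 93
Knoll-Upland-North-Denton-Orwell-Dale-Knoll: 14+12+22+32+18+10 = 108
Knoll-Upland-North-Dale-Denton-Orwell-Knoll: 14+12+8+14+32+13 = 93
Knoll-Upland-North-Dale-Orwell-Denton-Knoll: 14+12+8+18+32+24 = 108
Knoll-Upland-North-Orwell-Denton-Dale-Knoll: 14+12+10+32+14+10 = 92
Knoll-Upland-North-Orwell-Dale-Denton-Knoll: 14+12+10+18+14+24 = 92
Knoll-Upland-Denton-North-Dale-Orwell-Knoll: 14+10+22+8+18+13 = 85
Knoll-Upland-Denton-North-Orwell-Dale-Knoll: 14+10+22+10+18+10 = 84
Knoll-Upland-Denton-Dale-North-Orwell-Knoll: 14+10+14+8+10+13 = 69
Knoll-Upland-Denton-Dale-Orwell-North-Knoll: 14+10+14+18+10+3 = 69
Knoll-Upland-Denton-Orwell-North-Dale-Knoll: 14+10+32+10+8+10 = 84
Knoll-Upland-Denton-Orwell-Dale-North-Knoll: 14+10+32+18+8+3 = 85
Knoll-Upland-Dale-North-Denton-Orwell-Knoll: 14+4+8+22+32+13 = 93
Knoll-Upland-Dale-North-Orwell-Denton-Knoll: 14+4+8+10+32+24 = 92
… (46 more)
The minimum is 69.
One optimal route: Knoll → Upland → Denton → Dale → North → Orwell → Knoll (or its reverse).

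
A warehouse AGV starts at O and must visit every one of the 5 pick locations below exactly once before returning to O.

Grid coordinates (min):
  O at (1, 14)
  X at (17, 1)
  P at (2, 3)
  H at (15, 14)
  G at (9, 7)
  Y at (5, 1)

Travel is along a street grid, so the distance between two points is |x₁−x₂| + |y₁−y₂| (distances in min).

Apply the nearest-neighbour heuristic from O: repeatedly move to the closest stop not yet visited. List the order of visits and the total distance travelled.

Nearest-neighbour total = 84 min; route O → P → Y → G → H → X → O.

From O: distances to unvisited — P=12, H=14, G=15, Y=17, X=29. Nearest is P (12).
From P: distances to unvisited — Y=5, G=11, X=17, H=24. Nearest is Y (5).
From Y: distances to unvisited — G=10, X=12, H=23. Nearest is G (10).
From G: distances to unvisited — H=13, X=14. Nearest is H (13).
From H: distances to unvisited — X=15. Nearest is X (15).
Return X→O: 29.
Total = 12 + 5 + 10 + 13 + 15 + 29 = 84.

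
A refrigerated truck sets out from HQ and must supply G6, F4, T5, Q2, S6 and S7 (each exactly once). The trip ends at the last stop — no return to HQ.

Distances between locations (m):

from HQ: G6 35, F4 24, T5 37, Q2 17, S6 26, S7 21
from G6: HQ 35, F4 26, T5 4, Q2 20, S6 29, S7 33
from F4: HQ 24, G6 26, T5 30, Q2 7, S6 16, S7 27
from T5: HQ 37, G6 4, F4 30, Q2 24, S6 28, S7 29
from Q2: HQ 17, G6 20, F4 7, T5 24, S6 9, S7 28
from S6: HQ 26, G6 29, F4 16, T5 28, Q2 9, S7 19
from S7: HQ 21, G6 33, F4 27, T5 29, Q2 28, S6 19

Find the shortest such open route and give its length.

There are 6! = 720 possible orderings.
HQ→G6→F4→T5→Q2→S6→S7: 35+26+30+24+9+19 = 143
HQ→G6→F4→T5→Q2→S7→S6: 35+26+30+24+28+19 = 162
HQ→G6→F4→T5→S6→Q2→S7: 35+26+30+28+9+28 = 156
HQ→G6→F4→T5→S6→S7→Q2: 35+26+30+28+19+28 = 166
HQ→G6→F4→T5→S7→Q2→S6: 35+26+30+29+28+9 = 157
HQ→G6→F4→T5→S7→S6→Q2: 35+26+30+29+19+9 = 148
HQ→G6→F4→Q2→T5→S6→S7: 35+26+7+24+28+19 = 139
HQ→G6→F4→Q2→T5→S7→S6: 35+26+7+24+29+19 = 140
… (712 more)
HQ→S7→S6→Q2→F4→G6→T5: 21+19+9+7+26+4 = 86  ← best
The minimum is 86.
One shortest path: HQ → S7 → S6 → Q2 → F4 → G6 → T5.

Shortest open route: 86 m.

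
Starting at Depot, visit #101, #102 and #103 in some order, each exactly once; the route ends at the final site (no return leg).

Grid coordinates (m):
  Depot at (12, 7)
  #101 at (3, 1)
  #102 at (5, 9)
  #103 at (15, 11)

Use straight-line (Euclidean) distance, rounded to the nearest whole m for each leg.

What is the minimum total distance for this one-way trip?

Shortest open route: 23 m.

There are 3! = 6 possible orderings.
Depot → #101 → #102 → #103: 11+8+10 = 29
Depot → #101 → #103 → #102: 11+16+10 = 37
Depot → #102 → #101 → #103: 7+8+16 = 31
Depot → #102 → #103 → #101: 7+10+16 = 33
Depot → #103 → #101 → #102: 5+16+8 = 29
Depot → #103 → #102 → #101: 5+10+8 = 23
The minimum is 23.
One shortest path: Depot → #103 → #102 → #101.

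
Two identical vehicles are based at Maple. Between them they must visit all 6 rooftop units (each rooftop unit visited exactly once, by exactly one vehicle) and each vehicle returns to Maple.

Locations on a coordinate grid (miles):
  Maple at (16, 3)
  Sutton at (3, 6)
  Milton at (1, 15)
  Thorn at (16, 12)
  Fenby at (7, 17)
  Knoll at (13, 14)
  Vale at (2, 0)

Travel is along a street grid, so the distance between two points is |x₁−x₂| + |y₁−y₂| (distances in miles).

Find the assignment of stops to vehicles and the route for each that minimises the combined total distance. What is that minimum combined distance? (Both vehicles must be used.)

There are 2^5 − 1 = 31 ways to divide the 6 stops into two non-empty groups. For each, the best each vehicle can do is its own shortest tour through its group:
  {Sutton} + {Milton, Thorn, Fenby, Knoll, Vale}: 32 + 64 = 96
  {Milton} + {Sutton, Thorn, Fenby, Knoll, Vale}: 54 + 62 = 116
  {Sutton, Milton} + {Thorn, Fenby, Knoll, Vale}: 54 + 62 = 116
  {Thorn} + {Sutton, Milton, Fenby, Knoll, Vale}: 18 + 66 = 84
  {Sutton, Thorn} + {Milton, Fenby, Knoll, Vale}: 44 + 64 = 108
  {Milton, Thorn} + {Sutton, Fenby, Knoll, Vale}: 54 + 62 = 116
  … (31 splits in total)
Best: vehicle 1 Maple → Thorn → Maple = 18; vehicle 2 Maple → Knoll → Fenby → Milton → Sutton → Vale → Maple = 66; combined 84.

84 miles — the smallest possible combined total.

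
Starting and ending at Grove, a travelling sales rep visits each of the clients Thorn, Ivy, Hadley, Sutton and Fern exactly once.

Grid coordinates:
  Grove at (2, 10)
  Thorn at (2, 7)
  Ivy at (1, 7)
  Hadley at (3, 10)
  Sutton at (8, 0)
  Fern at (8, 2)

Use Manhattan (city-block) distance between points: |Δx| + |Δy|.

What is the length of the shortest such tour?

Grove → Thorn → Ivy → Hadley → Sutton → Fern → Grove: 3+1+5+15+2+14 = 40
Grove → Thorn → Ivy → Hadley → Fern → Sutton → Grove: 3+1+5+13+2+16 = 40
Grove → Thorn → Ivy → Sutton → Hadley → Fern → Grove: 3+1+14+15+13+14 = 60
Grove → Thorn → Ivy → Sutton → Fern → Hadley → Grove: 3+1+14+2+13+1 = 34
Grove → Thorn → Ivy → Fern → Hadley → Sutton → Grove: 3+1+12+13+15+16 = 60
Grove → Thorn → Ivy → Fern → Sutton → Hadley → Grove: 3+1+12+2+15+1 = 34
Grove → Thorn → Hadley → Ivy → Sutton → Fern → Grove: 3+4+5+14+2+14 = 42
Grove → Thorn → Hadley → Ivy → Fern → Sutton → Grove: 3+4+5+12+2+16 = 42
Grove → Thorn → Hadley → Sutton → Ivy → Fern → Grove: 3+4+15+14+12+14 = 62
Grove → Thorn → Hadley → Sutton → Fern → Ivy → Grove: 3+4+15+2+12+4 = 40
Grove → Thorn → Hadley → Fern → Ivy → Sutton → Grove: 3+4+13+12+14+16 = 62
Grove → Thorn → Hadley → Fern → Sutton → Ivy → Grove: 3+4+13+2+14+4 = 40
Grove → Thorn → Sutton → Ivy → Hadley → Fern → Grove: 3+13+14+5+13+14 = 62
Grove → Thorn → Sutton → Ivy → Fern → Hadley → Grove: 3+13+14+12+13+1 = 56
… (46 more)
The minimum is 34.
One optimal route: Grove → Thorn → Ivy → Sutton → Fern → Hadley → Grove (or its reverse).

34 — the shortest possible round trip.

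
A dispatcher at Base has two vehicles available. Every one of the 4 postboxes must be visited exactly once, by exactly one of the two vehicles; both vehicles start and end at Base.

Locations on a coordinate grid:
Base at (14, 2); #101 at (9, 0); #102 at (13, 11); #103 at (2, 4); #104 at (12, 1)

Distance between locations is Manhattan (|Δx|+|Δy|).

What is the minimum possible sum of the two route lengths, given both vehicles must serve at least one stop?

52 — the smallest possible combined total.

Check every non-empty split of the stops between the two vehicles; for each half take its own optimal tour:
  {#101} + {#102, #103, #104}: 14 + 44 = 58
  {#102} + {#101, #103, #104}: 20 + 32 = 52
  {#101, #102} + {#103, #104}: 32 + 30 = 62
  {#103} + {#101, #102, #104}: 28 + 32 = 60
  {#101, #103} + {#102, #104}: 32 + 24 = 56
  {#102, #103} + {#101, #104}: 42 + 14 = 56
  … (7 splits in total)
Best: vehicle 1 Base → #102 → Base = 20; vehicle 2 Base → #103 → #101 → #104 → Base = 32; combined 52.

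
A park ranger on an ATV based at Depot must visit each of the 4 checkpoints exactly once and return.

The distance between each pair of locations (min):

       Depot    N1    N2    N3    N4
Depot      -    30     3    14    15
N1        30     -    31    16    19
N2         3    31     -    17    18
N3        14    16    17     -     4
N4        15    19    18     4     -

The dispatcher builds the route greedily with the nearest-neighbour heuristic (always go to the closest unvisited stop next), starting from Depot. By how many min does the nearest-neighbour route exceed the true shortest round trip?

The nearest-neighbour route is 4 min longer than optimal.

Depot: N2=3, N3=14, N4=15, N1=30 ⇒ N2
N2: N3=17, N4=18, N1=31 ⇒ N3
N3: N4=4, N1=16 ⇒ N4
N4: N1=19 ⇒ N1
NN route Depot → N2 → N3 → N4 → N1 → Depot costs 73.
Optimal: Depot → N2 → N1 → N3 → N4 → Depot costs 69 (by enumerating all 12 distinct tours).
Excess = 73 − 69 = 4.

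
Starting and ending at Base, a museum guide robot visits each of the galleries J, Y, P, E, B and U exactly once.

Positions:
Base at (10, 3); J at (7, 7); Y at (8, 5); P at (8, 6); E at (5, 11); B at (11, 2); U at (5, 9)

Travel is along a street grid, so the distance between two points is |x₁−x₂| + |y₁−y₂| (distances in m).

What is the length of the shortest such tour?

With 6 stops there are 6!/2 = 360 distinct round trips (a route and its reverse cost the same).
Base→J→Y→P→E→B→U→Base: 7+3+1+8+15+13+11 = 58
Base→J→Y→P→E→U→B→Base: 7+3+1+8+2+13+2 = 36
Base→J→Y→P→B→E→U→Base: 7+3+1+7+15+2+11 = 46
Base→J→Y→P→B→U→E→Base: 7+3+1+7+13+2+13 = 46
Base→J→Y→P→U→E→B→Base: 7+3+1+6+2+15+2 = 36
Base→J→Y→P→U→B→E→Base: 7+3+1+6+13+15+13 = 58
Base→J→Y→E→P→B→U→Base: 7+3+9+8+7+13+11 = 58
Base→J→Y→E→P→U→B→Base: 7+3+9+8+6+13+2 = 48
… (352 more)
Base→J→E→U→P→Y→B→Base: 7+6+2+6+1+6+2 = 30  ← best
The minimum is 30.
One optimal route: Base → J → E → U → P → Y → B → Base (or its reverse).

Minimum total distance: 30 m.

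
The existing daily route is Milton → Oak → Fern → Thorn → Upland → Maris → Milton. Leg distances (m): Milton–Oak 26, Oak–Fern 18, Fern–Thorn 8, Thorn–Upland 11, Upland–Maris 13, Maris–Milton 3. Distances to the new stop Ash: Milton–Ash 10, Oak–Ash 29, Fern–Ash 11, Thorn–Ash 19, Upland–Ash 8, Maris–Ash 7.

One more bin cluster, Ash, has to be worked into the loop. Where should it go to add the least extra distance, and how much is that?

Minimum extra distance: 2 m, inserting Ash between Upland and Maris.

Insertion cost between consecutive stops i–j is d(i,Ash) + d(Ash,j) − d(i,j):
  between Milton and Oak: 10 + 29 − 26 = 13
  between Oak and Fern: 29 + 11 − 18 = 22
  between Fern and Thorn: 11 + 19 − 8 = 22
  between Thorn and Upland: 19 + 8 − 11 = 16
  between Upland and Maris: 8 + 7 − 13 = 2
  between Maris and Milton: 7 + 10 − 3 = 14
Cheapest insertion is between Upland and Maris, adding 2.
New total = 79 + 2 = 81.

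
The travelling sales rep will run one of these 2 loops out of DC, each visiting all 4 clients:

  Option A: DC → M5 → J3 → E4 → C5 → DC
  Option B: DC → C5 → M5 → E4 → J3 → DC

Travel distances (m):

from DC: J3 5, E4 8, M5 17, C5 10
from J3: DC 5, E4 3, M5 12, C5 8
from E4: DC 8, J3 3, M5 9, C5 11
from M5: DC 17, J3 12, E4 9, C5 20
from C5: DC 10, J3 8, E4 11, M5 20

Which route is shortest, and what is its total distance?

47 m — Option B is the shortest.

Option A: 17 + 12 + 3 + 11 + 10 = 53
Option B: 10 + 20 + 9 + 3 + 5 = 47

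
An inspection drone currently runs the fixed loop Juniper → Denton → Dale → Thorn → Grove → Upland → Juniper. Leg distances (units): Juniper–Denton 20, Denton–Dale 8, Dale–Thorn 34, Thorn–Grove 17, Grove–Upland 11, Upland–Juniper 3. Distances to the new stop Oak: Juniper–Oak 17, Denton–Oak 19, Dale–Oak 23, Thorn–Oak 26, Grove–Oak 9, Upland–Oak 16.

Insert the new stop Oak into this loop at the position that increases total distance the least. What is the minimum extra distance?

Minimum extra distance: 14, inserting Oak between Grove and Upland.

Insertion cost between consecutive stops i–j is d(i,Oak) + d(Oak,j) − d(i,j):
  between Juniper and Denton: 17 + 19 − 20 = 16
  between Denton and Dale: 19 + 23 − 8 = 34
  between Dale and Thorn: 23 + 26 − 34 = 15
  between Thorn and Grove: 26 + 9 − 17 = 18
  between Grove and Upland: 9 + 16 − 11 = 14
  between Upland and Juniper: 16 + 17 − 3 = 30
Cheapest insertion is between Grove and Upland, adding 14.
New total = 93 + 14 = 107.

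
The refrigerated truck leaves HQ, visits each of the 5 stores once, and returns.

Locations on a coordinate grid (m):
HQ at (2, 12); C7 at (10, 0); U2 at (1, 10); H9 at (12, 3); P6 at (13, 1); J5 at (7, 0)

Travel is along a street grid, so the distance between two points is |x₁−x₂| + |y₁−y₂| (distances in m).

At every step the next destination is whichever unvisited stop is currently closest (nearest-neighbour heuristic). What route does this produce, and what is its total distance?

HQ → [U2:3 / J5:17 / H9:19 / C7:20 / P6:22] → U2 (3)
U2 → [J5:16 / H9:18 / C7:19 / P6:21] → J5 (16)
J5 → [C7:3 / P6:7 / H9:8] → C7 (3)
C7 → [P6:4 / H9:5] → P6 (4)
P6 → [H9:3] → H9 (3)
Return H9→HQ: 19.
Total = 3 + 16 + 3 + 4 + 3 + 19 = 48.

Nearest-neighbour total = 48 m; route HQ → U2 → J5 → C7 → P6 → H9 → HQ.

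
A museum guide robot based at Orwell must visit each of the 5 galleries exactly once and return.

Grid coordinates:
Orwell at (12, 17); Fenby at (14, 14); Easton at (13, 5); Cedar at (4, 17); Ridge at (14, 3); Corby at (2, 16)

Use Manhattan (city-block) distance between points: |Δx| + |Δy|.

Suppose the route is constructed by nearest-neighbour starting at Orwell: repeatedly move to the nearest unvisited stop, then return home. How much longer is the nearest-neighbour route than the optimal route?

From Orwell: Fenby=5, Cedar=8, Corby=11, Easton=13, Ridge=16 → choose Fenby (5).
From Fenby: Easton=10, Ridge=11, Cedar=13, Corby=14 → choose Easton (10).
From Easton: Ridge=3, Cedar=21, Corby=22 → choose Ridge (3).
From Ridge: Cedar=24, Corby=25 → choose Cedar (24).
From Cedar: Corby=3 → choose Corby (3).
NN route Orwell → Fenby → Easton → Ridge → Cedar → Corby → Orwell costs 56.
Optimal: Orwell → Fenby → Ridge → Easton → Corby → Cedar → Orwell costs 52 (by enumerating all 60 distinct tours).
Excess = 56 − 52 = 4.

Excess over optimum: 4.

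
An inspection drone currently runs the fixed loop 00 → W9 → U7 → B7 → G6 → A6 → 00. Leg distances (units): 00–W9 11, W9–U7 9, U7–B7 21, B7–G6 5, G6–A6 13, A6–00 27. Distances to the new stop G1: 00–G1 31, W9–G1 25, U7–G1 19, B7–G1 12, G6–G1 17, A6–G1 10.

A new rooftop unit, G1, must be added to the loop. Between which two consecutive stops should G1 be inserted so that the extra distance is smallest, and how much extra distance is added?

+10 — insert G1 between U7 and B7.

Insertion cost between consecutive stops i–j is d(i,G1) + d(G1,j) − d(i,j):
  between 00 and W9: 31 + 25 − 11 = 45
  between W9 and U7: 25 + 19 − 9 = 35
  between U7 and B7: 19 + 12 − 21 = 10
  between B7 and G6: 12 + 17 − 5 = 24
  between G6 and A6: 17 + 10 − 13 = 14
  between A6 and 00: 10 + 31 − 27 = 14
Cheapest insertion is between U7 and B7, adding 10.
New total = 86 + 10 = 96.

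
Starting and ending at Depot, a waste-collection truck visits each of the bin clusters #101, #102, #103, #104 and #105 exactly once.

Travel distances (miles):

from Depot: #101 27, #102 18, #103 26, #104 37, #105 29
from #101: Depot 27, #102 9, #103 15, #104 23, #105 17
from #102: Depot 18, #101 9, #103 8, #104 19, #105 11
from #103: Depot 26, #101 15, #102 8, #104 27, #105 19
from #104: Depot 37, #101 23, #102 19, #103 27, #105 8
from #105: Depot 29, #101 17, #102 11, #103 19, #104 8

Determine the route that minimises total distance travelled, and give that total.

101 miles — the shortest possible round trip.

Depot-#101-#102-#103-#104-#105-Depot: 27+9+8+27+8+29 = 108
Depot-#101-#102-#103-#105-#104-Depot: 27+9+8+19+8+37 = 108
Depot-#101-#102-#104-#103-#105-Depot: 27+9+19+27+19+29 = 130
Depot-#101-#102-#104-#105-#103-Depot: 27+9+19+8+19+26 = 108
Depot-#101-#102-#105-#103-#104-Depot: 27+9+11+19+27+37 = 130
Depot-#101-#102-#105-#104-#103-Depot: 27+9+11+8+27+26 = 108
Depot-#101-#103-#102-#104-#105-Depot: 27+15+8+19+8+29 = 106
Depot-#101-#103-#102-#105-#104-Depot: 27+15+8+11+8+37 = 106
Depot-#101-#103-#104-#102-#105-Depot: 27+15+27+19+11+29 = 128
Depot-#101-#103-#104-#105-#102-Depot: 27+15+27+8+11+18 = 106
Depot-#101-#103-#105-#102-#104-Depot: 27+15+19+11+19+37 = 128
Depot-#101-#103-#105-#104-#102-Depot: 27+15+19+8+19+18 = 106
Depot-#101-#104-#102-#103-#105-Depot: 27+23+19+8+19+29 = 125
Depot-#101-#104-#102-#105-#103-Depot: 27+23+19+11+19+26 = 125
… (46 more)
Depot-#102-#103-#101-#104-#105-Depot: 18+8+15+23+8+29 = 101  ← best
The minimum is 101.
One optimal route: Depot → #102 → #103 → #101 → #104 → #105 → Depot (or its reverse).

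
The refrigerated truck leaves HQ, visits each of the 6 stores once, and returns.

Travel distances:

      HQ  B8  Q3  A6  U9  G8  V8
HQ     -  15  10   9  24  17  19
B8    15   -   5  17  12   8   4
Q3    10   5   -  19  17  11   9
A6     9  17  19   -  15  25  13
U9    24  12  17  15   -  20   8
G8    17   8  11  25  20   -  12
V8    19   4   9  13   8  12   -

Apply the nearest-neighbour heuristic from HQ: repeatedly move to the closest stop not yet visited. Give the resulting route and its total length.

Nearest-neighbour total = 86; route HQ → A6 → V8 → B8 → Q3 → G8 → U9 → HQ.

From HQ: distances to unvisited — A6=9, Q3=10, B8=15, G8=17, V8=19, U9=24. Nearest is A6 (9).
From A6: distances to unvisited — V8=13, U9=15, B8=17, Q3=19, G8=25. Nearest is V8 (13).
From V8: distances to unvisited — B8=4, U9=8, Q3=9, G8=12. Nearest is B8 (4).
From B8: distances to unvisited — Q3=5, G8=8, U9=12. Nearest is Q3 (5).
From Q3: distances to unvisited — G8=11, U9=17. Nearest is G8 (11).
From G8: distances to unvisited — U9=20. Nearest is U9 (20).
Return U9→HQ: 24.
Total = 9 + 13 + 4 + 5 + 11 + 20 + 24 = 86.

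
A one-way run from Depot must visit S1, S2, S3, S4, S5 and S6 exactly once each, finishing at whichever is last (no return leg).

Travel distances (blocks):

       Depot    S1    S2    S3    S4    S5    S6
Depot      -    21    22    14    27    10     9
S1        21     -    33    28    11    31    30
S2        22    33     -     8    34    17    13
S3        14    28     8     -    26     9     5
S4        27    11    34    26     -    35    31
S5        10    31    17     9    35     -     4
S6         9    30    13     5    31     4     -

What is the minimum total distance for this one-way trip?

There are 6! = 720 possible orderings.
Depot→S1→S2→S3→S4→S5→S6: 21+33+8+26+35+4 = 127
Depot→S1→S2→S3→S4→S6→S5: 21+33+8+26+31+4 = 123
Depot→S1→S2→S3→S5→S4→S6: 21+33+8+9+35+31 = 137
Depot→S1→S2→S3→S5→S6→S4: 21+33+8+9+4+31 = 106
Depot→S1→S2→S3→S6→S4→S5: 21+33+8+5+31+35 = 133
Depot→S1→S2→S3→S6→S5→S4: 21+33+8+5+4+35 = 106
Depot→S1→S2→S4→S3→S5→S6: 21+33+34+26+9+4 = 127
Depot→S1→S2→S4→S3→S6→S5: 21+33+34+26+5+4 = 123
… (712 more)
Depot→S5→S6→S3→S2→S1→S4: 10+4+5+8+33+11 = 71  ← best
The minimum is 71.
One shortest path: Depot → S5 → S6 → S3 → S2 → S1 → S4.

71 blocks — the minimum one-way total.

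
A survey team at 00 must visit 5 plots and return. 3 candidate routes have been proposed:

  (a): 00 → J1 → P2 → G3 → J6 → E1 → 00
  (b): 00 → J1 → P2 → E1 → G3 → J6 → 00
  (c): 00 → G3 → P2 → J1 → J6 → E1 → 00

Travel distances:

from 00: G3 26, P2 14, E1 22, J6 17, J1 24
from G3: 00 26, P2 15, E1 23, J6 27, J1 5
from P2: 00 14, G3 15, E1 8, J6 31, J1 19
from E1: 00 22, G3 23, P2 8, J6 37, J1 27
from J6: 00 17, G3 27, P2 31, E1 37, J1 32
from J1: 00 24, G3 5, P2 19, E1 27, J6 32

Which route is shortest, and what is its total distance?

Shortest is (b), total 118.

(a): 24 + 19 + 15 + 27 + 37 + 22 = 144
(b): 24 + 19 + 8 + 23 + 27 + 17 = 118
(c): 26 + 15 + 19 + 32 + 37 + 22 = 151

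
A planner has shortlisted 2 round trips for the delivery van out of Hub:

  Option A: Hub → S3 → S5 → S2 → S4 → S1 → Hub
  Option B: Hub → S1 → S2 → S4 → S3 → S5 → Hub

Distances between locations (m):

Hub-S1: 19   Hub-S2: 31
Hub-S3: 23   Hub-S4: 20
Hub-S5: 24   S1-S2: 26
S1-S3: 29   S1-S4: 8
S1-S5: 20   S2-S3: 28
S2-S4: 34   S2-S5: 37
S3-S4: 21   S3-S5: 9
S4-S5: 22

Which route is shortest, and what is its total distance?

Shortest is Option A, total 130 m.

Option A: 23 + 9 + 37 + 34 + 8 + 19 = 130
Option B: 19 + 26 + 34 + 21 + 9 + 24 = 133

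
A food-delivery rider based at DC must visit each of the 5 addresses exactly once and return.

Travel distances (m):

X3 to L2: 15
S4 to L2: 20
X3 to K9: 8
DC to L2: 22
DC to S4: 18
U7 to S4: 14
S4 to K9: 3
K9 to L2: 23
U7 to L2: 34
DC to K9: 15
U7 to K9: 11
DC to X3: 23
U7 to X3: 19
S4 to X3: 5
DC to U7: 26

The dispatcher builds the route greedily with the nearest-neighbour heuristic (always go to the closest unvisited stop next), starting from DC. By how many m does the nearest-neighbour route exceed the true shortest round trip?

16 m longer than the optimal tour.

DC: K9=15, S4=18, L2=22, X3=23, U7=26 ⇒ K9
K9: S4=3, X3=8, U7=11, L2=23 ⇒ S4
S4: X3=5, U7=14, L2=20 ⇒ X3
X3: L2=15, U7=19 ⇒ L2
L2: U7=34 ⇒ U7
NN route DC → K9 → S4 → X3 → L2 → U7 → DC costs 98.
Optimal: DC → U7 → K9 → S4 → X3 → L2 → DC costs 82 (by enumerating all 60 distinct tours).
Excess = 98 − 82 = 16.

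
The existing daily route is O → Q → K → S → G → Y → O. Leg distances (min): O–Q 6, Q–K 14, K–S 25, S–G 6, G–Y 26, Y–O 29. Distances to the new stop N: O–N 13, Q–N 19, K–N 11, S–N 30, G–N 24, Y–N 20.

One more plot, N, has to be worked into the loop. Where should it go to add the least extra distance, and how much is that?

Insertion cost between consecutive stops i–j is d(i,N) + d(N,j) − d(i,j):
  between O and Q: 13 + 19 − 6 = 26
  between Q and K: 19 + 11 − 14 = 16
  between K and S: 11 + 30 − 25 = 16
  between S and G: 30 + 24 − 6 = 48
  between G and Y: 24 + 20 − 26 = 18
  between Y and O: 20 + 13 − 29 = 4
Cheapest insertion is between Y and O, adding 4.
New total = 106 + 4 = 110.

+4 min — insert N between Y and O.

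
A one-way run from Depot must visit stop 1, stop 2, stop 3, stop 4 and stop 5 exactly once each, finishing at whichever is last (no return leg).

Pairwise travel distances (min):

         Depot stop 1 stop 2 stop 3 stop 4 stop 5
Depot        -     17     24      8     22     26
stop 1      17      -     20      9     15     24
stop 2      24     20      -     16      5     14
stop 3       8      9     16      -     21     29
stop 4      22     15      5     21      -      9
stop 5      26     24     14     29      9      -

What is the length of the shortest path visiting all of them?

There are 5! = 120 possible orderings.
Depot → stop 1 → stop 2 → stop 3 → stop 4 → stop 5: 17+20+16+21+9 = 83
Depot → stop 1 → stop 2 → stop 3 → stop 5 → stop 4: 17+20+16+29+9 = 91
Depot → stop 1 → stop 2 → stop 4 → stop 3 → stop 5: 17+20+5+21+29 = 92
Depot → stop 1 → stop 2 → stop 4 → stop 5 → stop 3: 17+20+5+9+29 = 80
Depot → stop 1 → stop 2 → stop 5 → stop 3 → stop 4: 17+20+14+29+21 = 101
Depot → stop 1 → stop 2 → stop 5 → stop 4 → stop 3: 17+20+14+9+21 = 81
Depot → stop 1 → stop 3 → stop 2 → stop 4 → stop 5: 17+9+16+5+9 = 56
Depot → stop 1 → stop 3 → stop 2 → stop 5 → stop 4: 17+9+16+14+9 = 65
Depot → stop 1 → stop 3 → stop 4 → stop 2 → stop 5: 17+9+21+5+14 = 66
Depot → stop 1 → stop 3 → stop 4 → stop 5 → stop 2: 17+9+21+9+14 = 70
Depot → stop 1 → stop 3 → stop 5 → stop 2 → stop 4: 17+9+29+14+5 = 74
Depot → stop 1 → stop 3 → stop 5 → stop 4 → stop 2: 17+9+29+9+5 = 69
Depot → stop 1 → stop 4 → stop 2 → stop 3 → stop 5: 17+15+5+16+29 = 82
Depot → stop 1 → stop 4 → stop 2 → stop 5 → stop 3: 17+15+5+14+29 = 80
… (106 more)
Depot → stop 3 → stop 1 → stop 2 → stop 4 → stop 5: 8+9+20+5+9 = 51  ← best
The minimum is 51.
One shortest path: Depot → stop 3 → stop 1 → stop 2 → stop 4 → stop 5.

51 min — the minimum one-way total.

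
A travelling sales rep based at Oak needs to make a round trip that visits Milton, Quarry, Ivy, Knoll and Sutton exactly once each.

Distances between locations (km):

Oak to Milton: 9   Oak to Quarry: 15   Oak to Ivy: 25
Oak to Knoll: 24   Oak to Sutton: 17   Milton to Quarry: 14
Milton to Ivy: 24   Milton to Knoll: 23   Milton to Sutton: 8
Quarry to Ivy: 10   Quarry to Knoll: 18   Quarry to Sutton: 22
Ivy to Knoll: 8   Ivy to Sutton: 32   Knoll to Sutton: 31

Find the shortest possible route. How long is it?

Oak-Milton-Quarry-Ivy-Knoll-Sutton-Oak: 9+14+10+8+31+17 = 89
Oak-Milton-Quarry-Ivy-Sutton-Knoll-Oak: 9+14+10+32+31+24 = 120
Oak-Milton-Quarry-Knoll-Ivy-Sutton-Oak: 9+14+18+8+32+17 = 98
Oak-Milton-Quarry-Knoll-Sutton-Ivy-Oak: 9+14+18+31+32+25 = 129
Oak-Milton-Quarry-Sutton-Ivy-Knoll-Oak: 9+14+22+32+8+24 = 109
Oak-Milton-Quarry-Sutton-Knoll-Ivy-Oak: 9+14+22+31+8+25 = 109
Oak-Milton-Ivy-Quarry-Knoll-Sutton-Oak: 9+24+10+18+31+17 = 109
Oak-Milton-Ivy-Quarry-Sutton-Knoll-Oak: 9+24+10+22+31+24 = 120
Oak-Milton-Ivy-Knoll-Quarry-Sutton-Oak: 9+24+8+18+22+17 = 98
Oak-Milton-Ivy-Knoll-Sutton-Quarry-Oak: 9+24+8+31+22+15 = 109
Oak-Milton-Ivy-Sutton-Quarry-Knoll-Oak: 9+24+32+22+18+24 = 129
Oak-Milton-Ivy-Sutton-Knoll-Quarry-Oak: 9+24+32+31+18+15 = 129
Oak-Milton-Knoll-Quarry-Ivy-Sutton-Oak: 9+23+18+10+32+17 = 109
Oak-Milton-Knoll-Quarry-Sutton-Ivy-Oak: 9+23+18+22+32+25 = 129
… (46 more)
Oak-Milton-Sutton-Quarry-Ivy-Knoll-Oak: 9+8+22+10+8+24 = 81  ← best
The minimum is 81.
One optimal route: Oak → Milton → Sutton → Quarry → Ivy → Knoll → Oak (or its reverse).

Shortest round trip = 81 km.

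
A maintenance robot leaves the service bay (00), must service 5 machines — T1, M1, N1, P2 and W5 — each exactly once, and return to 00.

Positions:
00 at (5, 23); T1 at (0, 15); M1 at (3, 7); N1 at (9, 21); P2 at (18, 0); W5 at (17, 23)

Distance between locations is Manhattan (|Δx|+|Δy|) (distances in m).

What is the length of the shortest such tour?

86 m — the shortest possible round trip.

00 - T1 - M1 - N1 - P2 - W5 - 00: 13+11+20+30+24+12 = 110
00 - T1 - M1 - N1 - W5 - P2 - 00: 13+11+20+10+24+36 = 114
00 - T1 - M1 - P2 - N1 - W5 - 00: 13+11+22+30+10+12 = 98
00 - T1 - M1 - P2 - W5 - N1 - 00: 13+11+22+24+10+6 = 86
00 - T1 - M1 - W5 - N1 - P2 - 00: 13+11+30+10+30+36 = 130
00 - T1 - M1 - W5 - P2 - N1 - 00: 13+11+30+24+30+6 = 114
00 - T1 - N1 - M1 - P2 - W5 - 00: 13+15+20+22+24+12 = 106
00 - T1 - N1 - M1 - W5 - P2 - 00: 13+15+20+30+24+36 = 138
00 - T1 - N1 - P2 - M1 - W5 - 00: 13+15+30+22+30+12 = 122
00 - T1 - N1 - P2 - W5 - M1 - 00: 13+15+30+24+30+18 = 130
00 - T1 - N1 - W5 - M1 - P2 - 00: 13+15+10+30+22+36 = 126
00 - T1 - N1 - W5 - P2 - M1 - 00: 13+15+10+24+22+18 = 102
00 - T1 - P2 - M1 - N1 - W5 - 00: 13+33+22+20+10+12 = 110
00 - T1 - P2 - M1 - W5 - N1 - 00: 13+33+22+30+10+6 = 114
… (46 more)
The minimum is 86.
One optimal route: 00 → T1 → M1 → P2 → W5 → N1 → 00 (or its reverse).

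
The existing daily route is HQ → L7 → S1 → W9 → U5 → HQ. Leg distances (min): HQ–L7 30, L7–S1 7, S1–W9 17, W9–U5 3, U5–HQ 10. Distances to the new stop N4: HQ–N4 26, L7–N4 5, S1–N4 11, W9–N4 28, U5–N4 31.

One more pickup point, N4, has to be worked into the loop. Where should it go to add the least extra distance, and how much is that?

Insertion cost between consecutive stops i–j is d(i,N4) + d(N4,j) − d(i,j):
  between HQ and L7: 26 + 5 − 30 = 1
  between L7 and S1: 5 + 11 − 7 = 9
  between S1 and W9: 11 + 28 − 17 = 22
  between W9 and U5: 28 + 31 − 3 = 56
  between U5 and HQ: 31 + 26 − 10 = 47
Cheapest insertion is between HQ and L7, adding 1.
New total = 67 + 1 = 68.

Minimum extra distance: 1 min, inserting N4 between HQ and L7.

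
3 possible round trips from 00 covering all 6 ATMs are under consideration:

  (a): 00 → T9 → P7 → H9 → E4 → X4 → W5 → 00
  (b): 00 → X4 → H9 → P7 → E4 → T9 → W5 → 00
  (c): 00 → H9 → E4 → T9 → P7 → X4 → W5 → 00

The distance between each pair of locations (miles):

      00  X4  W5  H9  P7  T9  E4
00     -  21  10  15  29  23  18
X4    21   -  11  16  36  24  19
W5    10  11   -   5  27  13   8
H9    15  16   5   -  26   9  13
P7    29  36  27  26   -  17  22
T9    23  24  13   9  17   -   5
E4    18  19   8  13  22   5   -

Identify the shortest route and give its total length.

(a): 23 + 17 + 26 + 13 + 19 + 11 + 10 = 119
(b): 21 + 16 + 26 + 22 + 5 + 13 + 10 = 113
(c): 15 + 13 + 5 + 17 + 36 + 11 + 10 = 107

107 miles — (c) is the shortest.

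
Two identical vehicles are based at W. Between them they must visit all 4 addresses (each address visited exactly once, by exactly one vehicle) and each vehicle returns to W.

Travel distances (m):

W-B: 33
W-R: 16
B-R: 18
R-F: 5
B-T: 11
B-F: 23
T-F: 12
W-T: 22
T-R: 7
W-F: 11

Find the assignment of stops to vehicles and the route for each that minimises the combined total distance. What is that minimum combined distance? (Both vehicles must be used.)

Minimum combined distance: 89 m.

Check every non-empty split of the stops between the two vehicles; for each half take its own optimal tour:
  {B} + {T, R, F}: 66 + 45 = 111
  {T} + {B, R, F}: 44 + 67 = 111
  {B, T} + {R, F}: 66 + 32 = 98
  {R} + {B, T, F}: 32 + 67 = 99
  {B, R} + {T, F}: 67 + 45 = 112
  {T, R} + {B, F}: 45 + 67 = 112
  … (7 splits in total)
  {B, T, R} + {F}: 67 + 22 = 89  ← best
Best: vehicle 1 W → B → T → R → W = 67; vehicle 2 W → F → W = 22; combined 89.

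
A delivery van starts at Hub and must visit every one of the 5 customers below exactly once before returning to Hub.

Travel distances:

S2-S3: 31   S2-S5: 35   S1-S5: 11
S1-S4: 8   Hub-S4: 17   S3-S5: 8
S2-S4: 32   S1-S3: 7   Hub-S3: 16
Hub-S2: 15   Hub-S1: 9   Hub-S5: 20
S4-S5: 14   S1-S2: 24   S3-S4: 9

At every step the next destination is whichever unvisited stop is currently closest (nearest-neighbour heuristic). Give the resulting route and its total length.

Total distance 85 via the nearest-neighbour route Hub → S1 → S3 → S5 → S4 → S2 → Hub.

From Hub: distances to unvisited — S1=9, S2=15, S3=16, S4=17, S5=20. Nearest is S1 (9).
From S1: distances to unvisited — S3=7, S4=8, S5=11, S2=24. Nearest is S3 (7).
From S3: distances to unvisited — S5=8, S4=9, S2=31. Nearest is S5 (8).
From S5: distances to unvisited — S4=14, S2=35. Nearest is S4 (14).
From S4: distances to unvisited — S2=32. Nearest is S2 (32).
Return S2→Hub: 15.
Total = 9 + 7 + 8 + 14 + 32 + 15 = 85.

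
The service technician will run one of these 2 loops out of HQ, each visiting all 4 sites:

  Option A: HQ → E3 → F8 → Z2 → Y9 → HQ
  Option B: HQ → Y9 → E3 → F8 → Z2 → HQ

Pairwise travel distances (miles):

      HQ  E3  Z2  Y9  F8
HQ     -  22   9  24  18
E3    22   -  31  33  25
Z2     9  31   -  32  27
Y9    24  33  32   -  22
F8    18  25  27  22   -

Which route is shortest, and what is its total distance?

Option A: 22 + 25 + 27 + 32 + 24 = 130
Option B: 24 + 33 + 25 + 27 + 9 = 118

Shortest is Option B, total 118 miles.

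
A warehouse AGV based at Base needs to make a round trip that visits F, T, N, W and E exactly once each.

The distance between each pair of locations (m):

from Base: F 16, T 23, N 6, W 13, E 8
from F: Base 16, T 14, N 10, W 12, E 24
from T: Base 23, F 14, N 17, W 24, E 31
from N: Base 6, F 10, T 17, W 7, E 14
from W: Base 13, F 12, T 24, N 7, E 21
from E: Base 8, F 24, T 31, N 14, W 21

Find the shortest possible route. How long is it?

There are 60 distinct closed tours to check (reversals are equivalent).
Base-F-T-N-W-E-Base: 16+14+17+7+21+8 = 83
Base-F-T-N-E-W-Base: 16+14+17+14+21+13 = 95
Base-F-T-W-N-E-Base: 16+14+24+7+14+8 = 83
Base-F-T-W-E-N-Base: 16+14+24+21+14+6 = 95
Base-F-T-E-N-W-Base: 16+14+31+14+7+13 = 95
Base-F-T-E-W-N-Base: 16+14+31+21+7+6 = 95
Base-F-N-T-W-E-Base: 16+10+17+24+21+8 = 96
Base-F-N-T-E-W-Base: 16+10+17+31+21+13 = 108
Base-F-N-W-T-E-Base: 16+10+7+24+31+8 = 96
Base-F-N-W-E-T-Base: 16+10+7+21+31+23 = 108
Base-F-N-E-T-W-Base: 16+10+14+31+24+13 = 108
Base-F-N-E-W-T-Base: 16+10+14+21+24+23 = 108
Base-F-W-T-N-E-Base: 16+12+24+17+14+8 = 91
Base-F-W-T-E-N-Base: 16+12+24+31+14+6 = 103
… (46 more)
Base-T-F-W-N-E-Base: 23+14+12+7+14+8 = 78  ← best
The minimum is 78.
One optimal route: Base → T → F → W → N → E → Base (or its reverse).

Minimum total distance: 78 m.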